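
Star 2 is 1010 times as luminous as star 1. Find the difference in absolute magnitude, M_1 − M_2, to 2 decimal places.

M_1 − M_2 ≈ 7.51

Pogson: ΔM = −2.5 log₁₀(ratio) = −2.5 log₁₀(1010) = −2.5 × 3.0043 = -7.511
Star 2 is brighter so has the smaller magnitude: M_1 − M_2 is positive.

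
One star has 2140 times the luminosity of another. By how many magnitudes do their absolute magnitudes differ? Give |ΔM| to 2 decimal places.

Pogson: ΔM = −2.5 log₁₀(ratio) = −2.5 log₁₀(2140) = −2.5 × 3.3304 = -8.326

|ΔM| ≈ 8.33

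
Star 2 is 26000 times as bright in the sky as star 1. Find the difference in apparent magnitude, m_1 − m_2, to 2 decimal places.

Pogson: Δm = −2.5 log₁₀(ratio) = −2.5 log₁₀(26000) = −2.5 × 4.4150 = -11.037
Star 2 is brighter so has the smaller magnitude: m_1 − m_2 is positive.

m_1 − m_2 ≈ 11.04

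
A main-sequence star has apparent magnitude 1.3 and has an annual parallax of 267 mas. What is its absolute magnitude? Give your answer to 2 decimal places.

p = 267 mas = 0.267″ → d = 1/p = 3.745 pc
5 log₁₀(d/10 pc) = 5 log₁₀(3.745) − 5 = -2.133
M = m − 5 log₁₀(d/10) = 1.3 + 2.133 = 3.433

M ≈ 3.43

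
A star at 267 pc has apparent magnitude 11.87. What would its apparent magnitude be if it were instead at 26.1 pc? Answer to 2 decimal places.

Flux ∝ 1/d², so Δm = 5 log₁₀(d₂/d₁) = 5 log₁₀(26.1/267) = -5.049
m₂ = m₁ + Δm = 11.87 + (-5.049) = 6.821

m ≈ 6.82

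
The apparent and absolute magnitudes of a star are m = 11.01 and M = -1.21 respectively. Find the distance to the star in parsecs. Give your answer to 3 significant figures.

Distance modulus: m − M = 11.01 − (-1.21) = 12.220
m − M = 5 log₁₀ d − 5
log₁₀ d = (m − M)/5 + 1 = 3.4440
d = 10^3.4440 = 2780 pc

d ≈ 2780 pc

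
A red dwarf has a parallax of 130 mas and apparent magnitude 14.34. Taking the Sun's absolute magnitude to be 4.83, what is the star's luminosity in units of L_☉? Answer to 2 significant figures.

d = 1/p = 1000/130 mas = 7.692 pc
M = m − 5 log₁₀ d + 5 = 14.34 − 5·0.8861 + 5 = 14.910
M − M_☉ = 14.910 − 4.83 = 10.080
L/L_☉ = 10^(−0.4 × 10.080) = 9.292×10^-5

L/L_☉ ≈ 9.3×10^-5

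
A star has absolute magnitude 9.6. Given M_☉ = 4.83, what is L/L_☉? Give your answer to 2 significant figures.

M − M_☉ = 9.6 − 4.83 = 4.770
L/L_☉ = 10^(−0.4 (M − M_☉)) = 10^-1.908 = 0.01236

L/L_☉ ≈ 0.012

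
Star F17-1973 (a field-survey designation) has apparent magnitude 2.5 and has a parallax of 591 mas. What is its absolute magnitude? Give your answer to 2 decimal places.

M ≈ 6.36

p = 591 mas = 0.591″ → d = 1/p = 1.692 pc
5 log₁₀(d/10 pc) = 5 log₁₀(1.692) − 5 = -3.858
M = m − 5 log₁₀(d/10) = 2.5 + 3.858 = 6.358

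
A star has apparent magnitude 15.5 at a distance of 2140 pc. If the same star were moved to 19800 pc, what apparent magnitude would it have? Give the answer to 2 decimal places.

Flux ∝ 1/d², so Δm = 5 log₁₀(d₂/d₁) = 5 log₁₀(19800/2140) = 4.831
m₂ = m₁ + Δm = 15.5 + (4.831) = 20.331

m ≈ 20.33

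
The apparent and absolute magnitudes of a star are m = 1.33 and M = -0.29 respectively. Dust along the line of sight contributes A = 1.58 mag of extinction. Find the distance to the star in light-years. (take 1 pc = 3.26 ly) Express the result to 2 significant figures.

d ≈ 33 ly

m − M = 5 log₁₀(d/10 pc) + A  ⇒  1.33 − (-0.29) − 1.58 = 5 log₁₀(d/10)
0.040 = 5 log₁₀(d/10)
log₁₀ d = (m − M − A)/5 + 1 = 1.0080
d = 10^1.0080 = 10.19 pc
= 33.21 ly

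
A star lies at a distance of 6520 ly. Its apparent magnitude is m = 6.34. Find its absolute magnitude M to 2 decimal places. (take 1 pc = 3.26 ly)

M ≈ -5.17

d = 6520 ly / 3.26 = 2000 pc
5 log₁₀(d/10 pc) = 5 log₁₀(2000) − 5 = 11.505
M = m − 5 log₁₀(d/10) = 6.34 − 11.505 = -5.165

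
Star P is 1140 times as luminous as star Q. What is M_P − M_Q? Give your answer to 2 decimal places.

M_P − M_Q ≈ -7.64

Pogson: ΔM = −2.5 log₁₀(ratio) = −2.5 log₁₀(1140) = −2.5 × 3.0569 = -7.642
Star P is brighter, so it has the smaller magnitude: the difference is negative.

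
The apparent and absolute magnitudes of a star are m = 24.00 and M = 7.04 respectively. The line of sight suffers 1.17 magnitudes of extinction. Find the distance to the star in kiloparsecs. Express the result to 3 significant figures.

d ≈ 14.4 kpc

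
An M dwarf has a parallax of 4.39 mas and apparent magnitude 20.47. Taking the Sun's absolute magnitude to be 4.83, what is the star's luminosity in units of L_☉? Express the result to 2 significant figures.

L/L_☉ ≈ 2.9×10^-4

d = 1/p = 1000/4.39 mas = 227.8 pc
M = m − 5 log₁₀ d + 5 = 20.47 − 5·2.3575 + 5 = 13.682
M − M_☉ = 13.682 − 4.83 = 8.852
L/L_☉ = 10^(−0.4 × 8.852) = 2.878×10^-4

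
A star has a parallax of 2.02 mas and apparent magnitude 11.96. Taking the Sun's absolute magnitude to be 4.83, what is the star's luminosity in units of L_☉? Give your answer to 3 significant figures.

d = 1/p = 1000/2.02 mas = 495.0 pc
M = m − 5 log₁₀ d + 5 = 11.96 − 5·2.6946 + 5 = 3.487
M − M_☉ = 3.487 − 4.83 = -1.343
L/L_☉ = 10^(−0.4 × -1.343) = 3.446

L/L_☉ ≈ 3.45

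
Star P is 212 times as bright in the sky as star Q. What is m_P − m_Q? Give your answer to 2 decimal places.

Pogson: Δm = −2.5 log₁₀(ratio) = −2.5 log₁₀(212) = −2.5 × 2.3263 = -5.816
Star P is brighter, so it has the smaller magnitude: the difference is negative.

m_P − m_Q ≈ -5.82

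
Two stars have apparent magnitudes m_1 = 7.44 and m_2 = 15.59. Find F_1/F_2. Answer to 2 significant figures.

F_1/F_2 ≈ 1800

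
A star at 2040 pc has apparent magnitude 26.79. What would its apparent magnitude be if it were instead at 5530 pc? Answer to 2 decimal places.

m ≈ 28.96

Flux ∝ 1/d², so Δm = 5 log₁₀(d₂/d₁) = 5 log₁₀(5530/2040) = 2.165
m₂ = m₁ + Δm = 26.79 + (2.165) = 28.955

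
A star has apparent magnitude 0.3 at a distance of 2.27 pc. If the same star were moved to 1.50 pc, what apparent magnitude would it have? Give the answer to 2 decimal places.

m ≈ -0.60

Flux ∝ 1/d², so Δm = 5 log₁₀(d₂/d₁) = 5 log₁₀(1.50/2.27) = -0.900
m₂ = m₁ + Δm = 0.3 + (-0.900) = -0.600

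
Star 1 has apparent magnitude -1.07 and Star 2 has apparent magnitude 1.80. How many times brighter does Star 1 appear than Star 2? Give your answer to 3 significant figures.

Δm = -1.07 − (1.80) = -2.87
Flux ratio = 10^(−0.4 Δm) = 10^(−0.4 × -2.87) = 10^1.148 = 14.06

14.1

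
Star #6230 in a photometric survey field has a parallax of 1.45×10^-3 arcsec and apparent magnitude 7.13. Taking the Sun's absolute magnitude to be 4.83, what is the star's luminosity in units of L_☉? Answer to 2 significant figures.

L/L_☉ ≈ 570

d = 1/p = 1/1.45×10^-3″ = 689.7 pc
M = m − 5 log₁₀ d + 5 = 7.13 − 5·2.8386 + 5 = -2.063
M − M_☉ = -2.063 − 4.83 = -6.893
L/L_☉ = 10^(−0.4 × -6.893) = 571.8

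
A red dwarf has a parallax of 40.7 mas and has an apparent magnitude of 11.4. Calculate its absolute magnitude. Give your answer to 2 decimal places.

M ≈ 9.45

p = 40.7 mas = 0.0407″ → d = 1/p = 24.57 pc
5 log₁₀(d/10 pc) = 5 log₁₀(24.57) − 5 = 1.952
M = m − 5 log₁₀(d/10) = 11.4 − 1.952 = 9.448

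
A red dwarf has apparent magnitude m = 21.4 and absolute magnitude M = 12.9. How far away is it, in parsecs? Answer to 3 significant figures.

d ≈ 501 pc

μ = m − M = 8.500
m − M = 5 log₁₀ d − 5
log₁₀ d = (m − M)/5 + 1 = 2.7000
d = 10^2.7000 = 501.2 pc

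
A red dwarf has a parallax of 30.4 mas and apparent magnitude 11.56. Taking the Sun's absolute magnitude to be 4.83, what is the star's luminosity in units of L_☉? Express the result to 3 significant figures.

L/L_☉ ≈ 0.0220

d = 1/p = 1000/30.4 mas = 32.89 pc
M = m − 5 log₁₀ d + 5 = 11.56 − 5·1.5171 + 5 = 8.974
M − M_☉ = 8.974 − 4.83 = 4.144
L/L_☉ = 10^(−0.4 × 4.144) = 0.02199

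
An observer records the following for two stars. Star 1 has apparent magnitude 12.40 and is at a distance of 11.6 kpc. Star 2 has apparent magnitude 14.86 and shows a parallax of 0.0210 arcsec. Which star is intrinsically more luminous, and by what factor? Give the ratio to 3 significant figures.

Star 1 is more luminous, by a factor of 572000.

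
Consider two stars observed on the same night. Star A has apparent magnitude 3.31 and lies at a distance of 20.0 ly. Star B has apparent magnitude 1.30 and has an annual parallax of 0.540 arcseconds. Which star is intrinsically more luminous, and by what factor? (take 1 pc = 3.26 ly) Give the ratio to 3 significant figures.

Star A is more luminous, by a factor of 1.72.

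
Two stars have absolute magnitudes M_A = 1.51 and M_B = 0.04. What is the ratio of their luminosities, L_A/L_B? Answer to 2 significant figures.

L_A/L_B ≈ 0.26

ΔM = M_A − M_B = 1.47
L_A/L_B = 10^(−0.4 ΔM) = 10^-0.588 = 0.2582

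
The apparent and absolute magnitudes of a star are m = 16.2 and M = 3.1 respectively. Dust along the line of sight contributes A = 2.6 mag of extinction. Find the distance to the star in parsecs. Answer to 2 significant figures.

m − M = 5 log₁₀(d/10 pc) + A  ⇒  16.2 − (3.1) − 2.6 = 5 log₁₀(d/10)
10.500 = 5 log₁₀(d/10)
log₁₀ d = (m − M − A)/5 + 1 = 3.1000
d = 10^3.1000 = 1259 pc

d ≈ 1300 pc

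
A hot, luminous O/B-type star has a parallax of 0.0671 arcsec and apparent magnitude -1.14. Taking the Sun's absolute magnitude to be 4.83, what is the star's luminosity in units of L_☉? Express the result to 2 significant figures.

L/L_☉ ≈ 540

d = 1/p = 1/0.0671″ = 14.90 pc
M = m − 5 log₁₀ d + 5 = -1.14 − 5·1.1733 + 5 = -2.006
M − M_☉ = -2.006 − 4.83 = -6.836
L/L_☉ = 10^(−0.4 × -6.836) = 542.7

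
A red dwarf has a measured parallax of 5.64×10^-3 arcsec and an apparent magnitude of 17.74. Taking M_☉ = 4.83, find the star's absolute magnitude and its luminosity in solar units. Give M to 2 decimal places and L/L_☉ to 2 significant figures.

M ≈ 11.50; L/L_☉ ≈ 2.2×10^-3

d = 1/p = 1/5.64×10^-3″ = 177.3 pc
M = m − 5 log₁₀ d + 5 = 17.74 − 5·2.2487 + 5 = 11.496
M − M_☉ = 11.496 − 4.83 = 6.666
L/L_☉ = 10^(−0.4 × 6.666) = 2.155×10^-3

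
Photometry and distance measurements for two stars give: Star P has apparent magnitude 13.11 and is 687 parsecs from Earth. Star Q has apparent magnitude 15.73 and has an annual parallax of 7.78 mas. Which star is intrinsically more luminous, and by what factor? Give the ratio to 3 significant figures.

Star P: M = m − 5 log₁₀ d + 5 = 13.11 − 5·2.8370 + 5 = 3.925
Star Q: p = 7.78 mas = 7.78×10^-3″ → d = 1/p = 128.5 pc
Star Q: M = m − 5 log₁₀ d + 5 = 15.73 − 5·2.1090 + 5 = 10.185
ΔM = M_P − M_Q = 3.925 − (10.185) = -6.260; smaller M is more luminous → Star P.
L ratio = 10^(0.4 |ΔM|) = 10^2.504 = 319.1

Star P is more luminous, by a factor of 319.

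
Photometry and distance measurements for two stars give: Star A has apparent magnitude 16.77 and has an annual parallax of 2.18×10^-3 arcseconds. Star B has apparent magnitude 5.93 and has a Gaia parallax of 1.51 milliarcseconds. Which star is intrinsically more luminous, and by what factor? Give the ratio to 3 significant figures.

Star A: d = 1/p = 1/2.18×10^-3″ = 458.7 pc
Star A: M = m − 5 log₁₀ d + 5 = 16.77 − 5·2.6615 + 5 = 8.462
Star B: p = 1.51 mas = 1.51×10^-3″ → d = 1/p = 662.3 pc
Star B: M = m − 5 log₁₀ d + 5 = 5.93 − 5·2.8210 + 5 = -3.175
ΔM = M_A − M_B = 8.462 − (-3.175) = 11.637; smaller M is more luminous → Star B.
L ratio = 10^(0.4 |ΔM|) = 10^4.655 = 45180

Star B is more luminous, by a factor of 45200.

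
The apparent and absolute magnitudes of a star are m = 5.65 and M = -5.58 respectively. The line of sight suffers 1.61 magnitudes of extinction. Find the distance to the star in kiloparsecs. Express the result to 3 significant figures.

d ≈ 0.839 kpc

m − M = 5 log₁₀(d/10 pc) + A  ⇒  5.65 − (-5.58) − 1.61 = 5 log₁₀(d/10)
9.620 = 5 log₁₀(d/10)
log₁₀ d = (m − M − A)/5 + 1 = 2.9240
d = 10^2.9240 = 839.5 pc
= 0.8395 kpc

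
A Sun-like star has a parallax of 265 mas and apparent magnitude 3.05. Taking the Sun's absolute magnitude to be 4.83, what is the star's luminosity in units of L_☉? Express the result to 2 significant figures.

L/L_☉ ≈ 0.73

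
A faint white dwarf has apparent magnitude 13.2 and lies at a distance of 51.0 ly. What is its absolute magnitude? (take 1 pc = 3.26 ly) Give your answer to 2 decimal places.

M ≈ 12.23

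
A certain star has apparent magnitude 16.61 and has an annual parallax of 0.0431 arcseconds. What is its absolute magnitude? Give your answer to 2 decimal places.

d = 1/p = 1/0.0431″ = 23.20 pc
5 log₁₀(d/10 pc) = 5 log₁₀(23.20) − 5 = 1.828
M = m − 5 log₁₀(d/10) = 16.61 − 1.828 = 14.782

M ≈ 14.78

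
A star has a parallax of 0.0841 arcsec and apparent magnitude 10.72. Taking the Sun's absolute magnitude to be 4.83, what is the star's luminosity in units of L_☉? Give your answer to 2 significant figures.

d = 1/p = 1/0.0841″ = 11.89 pc
M = m − 5 log₁₀ d + 5 = 10.72 − 5·1.0752 + 5 = 10.344
M − M_☉ = 10.344 − 4.83 = 5.514
L/L_☉ = 10^(−0.4 × 5.514) = 6.229×10^-3

L/L_☉ ≈ 6.2×10^-3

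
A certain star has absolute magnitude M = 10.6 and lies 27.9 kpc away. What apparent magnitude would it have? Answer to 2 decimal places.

d = 27.9 kpc = 27900 pc
m = M + 5 log₁₀ d − 5 = 10.6 + 5·4.4456 − 5 = 27.828

m ≈ 27.83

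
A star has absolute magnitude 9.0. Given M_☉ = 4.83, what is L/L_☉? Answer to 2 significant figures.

L/L_☉ ≈ 0.021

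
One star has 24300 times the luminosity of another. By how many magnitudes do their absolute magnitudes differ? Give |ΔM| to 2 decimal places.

|ΔM| ≈ 10.96

Pogson: ΔM = −2.5 log₁₀(ratio) = −2.5 log₁₀(24300) = −2.5 × 4.3856 = -10.964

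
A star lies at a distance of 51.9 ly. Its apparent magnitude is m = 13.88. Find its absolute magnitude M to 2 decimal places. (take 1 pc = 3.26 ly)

M ≈ 12.87

d = 51.9 ly / 3.26 = 15.92 pc
5 log₁₀(d/10 pc) = 5 log₁₀(15.92) − 5 = 1.010
M = m − 5 log₁₀(d/10) = 13.88 − 1.010 = 12.870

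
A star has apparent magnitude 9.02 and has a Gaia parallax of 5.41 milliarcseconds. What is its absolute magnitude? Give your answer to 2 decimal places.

M ≈ 2.69

p = 5.41 mas = 5.41×10^-3″ → d = 1/p = 184.8 pc
5 log₁₀(d/10 pc) = 5 log₁₀(184.8) − 5 = 6.334
M = m − 5 log₁₀(d/10) = 9.02 − 6.334 = 2.686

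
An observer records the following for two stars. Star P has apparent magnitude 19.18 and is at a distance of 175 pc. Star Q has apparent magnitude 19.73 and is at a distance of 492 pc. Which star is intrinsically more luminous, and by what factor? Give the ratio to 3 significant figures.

Star Q is more luminous, by a factor of 4.76.

Star P: M = m − 5 log₁₀ d + 5 = 19.18 − 5·2.2430 + 5 = 12.965
Star Q: M = m − 5 log₁₀ d + 5 = 19.73 − 5·2.6920 + 5 = 11.270
ΔM = M_P − M_Q = 12.965 − (11.270) = 1.695; smaller M is more luminous → Star Q.
L ratio = 10^(0.4 |ΔM|) = 10^0.678 = 4.763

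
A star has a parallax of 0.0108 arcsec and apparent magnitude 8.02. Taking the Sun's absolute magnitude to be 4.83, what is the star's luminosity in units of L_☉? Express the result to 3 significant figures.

L/L_☉ ≈ 4.54

d = 1/p = 1/0.0108″ = 92.59 pc
M = m − 5 log₁₀ d + 5 = 8.02 − 5·1.9666 + 5 = 3.187
M − M_☉ = 3.187 − 4.83 = -1.643
L/L_☉ = 10^(−0.4 × -1.643) = 4.541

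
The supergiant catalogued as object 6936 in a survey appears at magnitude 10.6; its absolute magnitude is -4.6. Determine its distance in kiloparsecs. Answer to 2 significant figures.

d ≈ 11 kpc

Distance modulus: m − M = 10.6 − (-4.6) = 15.200
m − M = 5 log₁₀ d − 5
log₁₀ d = (m − M)/5 + 1 = 4.0400
d = 10^4.0400 = 10960 pc
= 10.96 kpc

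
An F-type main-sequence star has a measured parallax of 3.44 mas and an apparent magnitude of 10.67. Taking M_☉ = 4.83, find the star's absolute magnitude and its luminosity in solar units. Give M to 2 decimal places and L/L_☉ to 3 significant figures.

d = 1/p = 1000/3.44 mas = 290.7 pc
M = m − 5 log₁₀ d + 5 = 10.67 − 5·2.4634 + 5 = 3.353
M − M_☉ = 3.353 − 4.83 = -1.477
L/L_☉ = 10^(−0.4 × -1.477) = 3.898

M ≈ 3.35; L/L_☉ ≈ 3.90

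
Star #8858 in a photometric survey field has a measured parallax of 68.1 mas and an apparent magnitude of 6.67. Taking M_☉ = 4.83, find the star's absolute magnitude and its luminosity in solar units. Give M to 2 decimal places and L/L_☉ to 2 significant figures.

M ≈ 5.84; L/L_☉ ≈ 0.40

d = 1/p = 1000/68.1 mas = 14.68 pc
M = m − 5 log₁₀ d + 5 = 6.67 − 5·1.1669 + 5 = 5.836
M − M_☉ = 5.836 − 4.83 = 1.006
L/L_☉ = 10^(−0.4 × 1.006) = 0.3960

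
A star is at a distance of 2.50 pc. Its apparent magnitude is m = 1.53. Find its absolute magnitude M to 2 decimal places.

5 log₁₀(d/10 pc) = 5 log₁₀(2.500) − 5 = -3.010
M = m − 5 log₁₀(d/10) = 1.53 + 3.010 = 4.540

M ≈ 4.54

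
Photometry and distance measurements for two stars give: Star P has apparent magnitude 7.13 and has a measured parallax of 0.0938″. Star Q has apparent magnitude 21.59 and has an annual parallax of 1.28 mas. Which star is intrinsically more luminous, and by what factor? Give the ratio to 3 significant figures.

Star P: d = 1/p = 1/0.0938″ = 10.66 pc
Star P: M = m − 5 log₁₀ d + 5 = 7.13 − 5·1.0278 + 5 = 6.991
Star Q: p = 1.28 mas = 1.28×10^-3″ → d = 1/p = 781.2 pc
Star Q: M = m − 5 log₁₀ d + 5 = 21.59 − 5·2.8928 + 5 = 12.126
ΔM = M_P − M_Q = 6.991 − (12.126) = -5.135; smaller M is more luminous → Star P.
L ratio = 10^(0.4 |ΔM|) = 10^2.054 = 113.2

Star P is more luminous, by a factor of 113.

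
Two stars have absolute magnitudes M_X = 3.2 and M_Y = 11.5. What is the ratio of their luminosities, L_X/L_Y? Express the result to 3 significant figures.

ΔM = M_X − M_Y = -8.3
L_X/L_Y = 10^(−0.4 ΔM) = 10^3.320 = 2089

L_X/L_Y ≈ 2090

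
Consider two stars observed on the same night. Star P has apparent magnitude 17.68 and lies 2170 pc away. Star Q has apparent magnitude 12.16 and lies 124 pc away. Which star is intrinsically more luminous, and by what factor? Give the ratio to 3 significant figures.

Star P is more luminous, by a factor of 1.90.

Star P: M = m − 5 log₁₀ d + 5 = 17.68 − 5·3.3365 + 5 = 5.998
Star Q: M = m − 5 log₁₀ d + 5 = 12.16 − 5·2.0934 + 5 = 6.693
ΔM = M_P − M_Q = 5.998 − (6.693) = -0.695; smaller M is more luminous → Star P.
L ratio = 10^(0.4 |ΔM|) = 10^0.278 = 1.897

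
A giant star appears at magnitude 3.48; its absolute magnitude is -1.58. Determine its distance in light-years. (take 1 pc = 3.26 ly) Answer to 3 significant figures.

d ≈ 335 ly

μ = m − M = 5.060
m − M = 5 log₁₀ d − 5
log₁₀ d = (m − M)/5 + 1 = 2.0120
d = 10^2.0120 = 102.8 pc
= 335.1 ly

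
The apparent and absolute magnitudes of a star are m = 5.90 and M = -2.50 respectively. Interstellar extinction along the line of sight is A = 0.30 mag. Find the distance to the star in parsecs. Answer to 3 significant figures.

d ≈ 417 pc

m − M = 5 log₁₀(d/10 pc) + A  ⇒  5.90 − (-2.50) − 0.30 = 5 log₁₀(d/10)
8.100 = 5 log₁₀(d/10)
log₁₀ d = (m − M − A)/5 + 1 = 2.6200
d = 10^2.6200 = 416.9 pc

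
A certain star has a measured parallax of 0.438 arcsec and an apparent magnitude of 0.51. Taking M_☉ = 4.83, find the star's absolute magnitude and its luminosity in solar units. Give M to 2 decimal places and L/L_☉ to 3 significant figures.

M ≈ 3.72; L/L_☉ ≈ 2.79

d = 1/p = 1/0.438″ = 2.283 pc
M = m − 5 log₁₀ d + 5 = 0.51 − 5·0.3585 + 5 = 3.717
M − M_☉ = 3.717 − 4.83 = -1.113
L/L_☉ = 10^(−0.4 × -1.113) = 2.786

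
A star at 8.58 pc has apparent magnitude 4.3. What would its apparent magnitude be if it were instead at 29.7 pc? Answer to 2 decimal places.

m ≈ 7.00

Flux ∝ 1/d², so Δm = 5 log₁₀(d₂/d₁) = 5 log₁₀(29.7/8.58) = 2.696
m₂ = m₁ + Δm = 4.3 + (2.696) = 6.996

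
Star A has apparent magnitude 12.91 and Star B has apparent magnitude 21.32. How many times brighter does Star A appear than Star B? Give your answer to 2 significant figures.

2300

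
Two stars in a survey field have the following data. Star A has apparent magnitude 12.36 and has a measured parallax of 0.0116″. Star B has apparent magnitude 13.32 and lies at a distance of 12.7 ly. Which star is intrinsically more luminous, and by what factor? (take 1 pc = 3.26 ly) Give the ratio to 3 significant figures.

Star A: d = 1/p = 1/0.0116″ = 86.21 pc
Star A: M = m − 5 log₁₀ d + 5 = 12.36 − 5·1.9355 + 5 = 7.682
Star B: d = 12.7 ly / 3.26 = 3.896 pc
Star B: M = m − 5 log₁₀ d + 5 = 13.32 − 5·0.5906 + 5 = 15.367
ΔM = M_A − M_B = 7.682 − (15.367) = -7.685; smaller M is more luminous → Star A.
L ratio = 10^(0.4 |ΔM|) = 10^3.074 = 1186

Star A is more luminous, by a factor of 1190.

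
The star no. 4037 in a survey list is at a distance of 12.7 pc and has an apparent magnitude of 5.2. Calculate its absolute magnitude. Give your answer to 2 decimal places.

5 log₁₀(d/10 pc) = 5 log₁₀(12.70) − 5 = 0.519
M = m − 5 log₁₀(d/10) = 5.2 − 0.519 = 4.681

M ≈ 4.68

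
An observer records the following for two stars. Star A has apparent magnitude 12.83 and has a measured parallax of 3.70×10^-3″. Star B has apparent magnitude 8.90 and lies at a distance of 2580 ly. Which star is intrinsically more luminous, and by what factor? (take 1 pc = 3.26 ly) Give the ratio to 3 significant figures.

Star A: d = 1/p = 1/3.70×10^-3″ = 270.3 pc
Star A: M = m − 5 log₁₀ d + 5 = 12.83 − 5·2.4318 + 5 = 5.671
Star B: d = 2580 ly / 3.26 = 791.4 pc
Star B: M = m − 5 log₁₀ d + 5 = 8.90 − 5·2.8984 + 5 = -0.592
ΔM = M_A − M_B = 5.671 − (-0.592) = 6.263; smaller M is more luminous → Star B.
L ratio = 10^(0.4 |ΔM|) = 10^2.505 = 320.0

Star B is more luminous, by a factor of 320.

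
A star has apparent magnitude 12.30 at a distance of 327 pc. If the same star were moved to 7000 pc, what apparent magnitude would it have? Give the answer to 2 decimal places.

m ≈ 18.95

Flux ∝ 1/d², so Δm = 5 log₁₀(d₂/d₁) = 5 log₁₀(7000/327) = 6.653
m₂ = m₁ + Δm = 12.30 + (6.653) = 18.953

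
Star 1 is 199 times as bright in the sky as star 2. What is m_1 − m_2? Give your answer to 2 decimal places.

Pogson: Δm = −2.5 log₁₀(ratio) = −2.5 log₁₀(199) = −2.5 × 2.2989 = -5.747
Star 1 is brighter, so it has the smaller magnitude: the difference is negative.

m_1 − m_2 ≈ -5.75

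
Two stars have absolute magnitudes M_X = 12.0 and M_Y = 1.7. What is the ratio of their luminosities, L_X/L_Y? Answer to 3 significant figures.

L_X/L_Y ≈ 7.59×10^-5

ΔM = M_X − M_Y = 10.3
L_X/L_Y = 10^(−0.4 ΔM) = 10^-4.120 = 7.586×10^-5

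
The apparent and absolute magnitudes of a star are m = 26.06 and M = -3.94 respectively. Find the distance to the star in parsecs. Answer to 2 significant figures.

Distance modulus: m − M = 26.06 − (-3.94) = 30.000
m − M = 5 log₁₀ d − 5
log₁₀ d = (m − M)/5 + 1 = 7.0000
d = 10^7.0000 = 1.000×10^7 pc

d ≈ 1.0×10^7 pc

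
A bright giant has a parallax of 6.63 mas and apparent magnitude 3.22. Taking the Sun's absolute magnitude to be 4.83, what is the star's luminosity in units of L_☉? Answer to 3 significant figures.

d = 1/p = 1000/6.63 mas = 150.8 pc
M = m − 5 log₁₀ d + 5 = 3.22 − 5·2.1785 + 5 = -2.672
M − M_☉ = -2.672 − 4.83 = -7.502
L/L_☉ = 10^(−0.4 × -7.502) = 1002

L/L_☉ ≈ 1000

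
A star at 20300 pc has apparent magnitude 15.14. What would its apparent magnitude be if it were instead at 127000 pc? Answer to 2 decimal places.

Flux ∝ 1/d², so Δm = 5 log₁₀(d₂/d₁) = 5 log₁₀(127000/20300) = 3.982
m₂ = m₁ + Δm = 15.14 + (3.982) = 19.122

m ≈ 19.12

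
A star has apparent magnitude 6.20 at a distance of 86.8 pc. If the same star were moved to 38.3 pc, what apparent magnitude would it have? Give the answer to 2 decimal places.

m ≈ 4.42

Flux ∝ 1/d², so Δm = 5 log₁₀(d₂/d₁) = 5 log₁₀(38.3/86.8) = -1.777
m₂ = m₁ + Δm = 6.20 + (-1.777) = 4.423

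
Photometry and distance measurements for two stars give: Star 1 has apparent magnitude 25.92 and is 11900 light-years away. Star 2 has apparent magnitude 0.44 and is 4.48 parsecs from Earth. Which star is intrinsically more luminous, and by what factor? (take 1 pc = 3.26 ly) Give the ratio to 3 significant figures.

Star 1: d = 11900 ly / 3.26 = 3650 pc
Star 1: M = m − 5 log₁₀ d + 5 = 25.92 − 5·3.5623 + 5 = 13.108
Star 2: M = m − 5 log₁₀ d + 5 = 0.44 − 5·0.6513 + 5 = 2.184
ΔM = M_1 − M_2 = 13.108 − (2.184) = 10.925; smaller M is more luminous → Star 2.
L ratio = 10^(0.4 |ΔM|) = 10^4.370 = 23440

Star 2 is more luminous, by a factor of 23400.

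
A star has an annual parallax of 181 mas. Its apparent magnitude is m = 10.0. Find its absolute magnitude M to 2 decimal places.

p = 181 mas = 0.181″ → d = 1/p = 5.525 pc
5 log₁₀(d/10 pc) = 5 log₁₀(5.525) − 5 = -1.288
M = m − 5 log₁₀(d/10) = 10.0 + 1.288 = 11.288

M ≈ 11.29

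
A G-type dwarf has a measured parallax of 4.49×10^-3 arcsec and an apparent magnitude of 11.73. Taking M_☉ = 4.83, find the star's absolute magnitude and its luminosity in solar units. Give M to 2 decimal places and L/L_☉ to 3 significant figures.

d = 1/p = 1/4.49×10^-3″ = 222.7 pc
M = m − 5 log₁₀ d + 5 = 11.73 − 5·2.3478 + 5 = 4.991
M − M_☉ = 4.991 − 4.83 = 0.161
L/L_☉ = 10^(−0.4 × 0.161) = 0.8620

M ≈ 4.99; L/L_☉ ≈ 0.862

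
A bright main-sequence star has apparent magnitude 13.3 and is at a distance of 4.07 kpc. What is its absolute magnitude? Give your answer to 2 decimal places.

d = 4.07 kpc = 4070 pc
5 log₁₀(d/10 pc) = 5 log₁₀(4070) − 5 = 13.048
M = m − 5 log₁₀(d/10) = 13.3 − 13.048 = 0.252

M ≈ 0.25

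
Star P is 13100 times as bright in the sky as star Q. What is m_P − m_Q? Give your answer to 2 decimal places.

m_P − m_Q ≈ -10.29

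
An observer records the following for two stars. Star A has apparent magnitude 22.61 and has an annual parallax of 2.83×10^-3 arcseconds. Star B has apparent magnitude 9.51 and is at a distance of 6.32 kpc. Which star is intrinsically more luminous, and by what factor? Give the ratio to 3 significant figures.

Star B is more luminous, by a factor of 5.56×10^7.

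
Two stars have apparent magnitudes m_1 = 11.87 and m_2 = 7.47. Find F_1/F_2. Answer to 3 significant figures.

F_1/F_2 ≈ 0.0174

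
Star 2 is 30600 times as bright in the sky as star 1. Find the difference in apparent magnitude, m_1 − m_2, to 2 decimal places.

Pogson: Δm = −2.5 log₁₀(ratio) = −2.5 log₁₀(30600) = −2.5 × 4.4857 = -11.214
Star 2 is brighter so has the smaller magnitude: m_1 − m_2 is positive.

m_1 − m_2 ≈ 11.21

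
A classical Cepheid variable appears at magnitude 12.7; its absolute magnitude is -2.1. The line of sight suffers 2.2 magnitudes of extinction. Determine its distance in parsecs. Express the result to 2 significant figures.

d ≈ 3300 pc

m − M = 5 log₁₀(d/10 pc) + A  ⇒  12.7 − (-2.1) − 2.2 = 5 log₁₀(d/10)
12.600 = 5 log₁₀(d/10)
log₁₀ d = (m − M − A)/5 + 1 = 3.5200
d = 10^3.5200 = 3311 pc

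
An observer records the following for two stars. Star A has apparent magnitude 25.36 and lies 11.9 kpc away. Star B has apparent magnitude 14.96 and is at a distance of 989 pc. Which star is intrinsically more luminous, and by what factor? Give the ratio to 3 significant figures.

Star B is more luminous, by a factor of 99.8.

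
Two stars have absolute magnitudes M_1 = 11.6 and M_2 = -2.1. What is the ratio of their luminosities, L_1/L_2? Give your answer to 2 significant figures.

L_1/L_2 ≈ 3.3×10^-6

ΔM = M_1 − M_2 = 13.7
L_1/L_2 = 10^(−0.4 ΔM) = 10^-5.480 = 3.311×10^-6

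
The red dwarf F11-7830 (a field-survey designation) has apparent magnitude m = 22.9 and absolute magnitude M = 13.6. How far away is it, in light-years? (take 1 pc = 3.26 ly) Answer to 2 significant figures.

d ≈ 2400 ly

μ = m − M = 9.300
m − M = 5 log₁₀ d − 5
log₁₀ d = (m − M)/5 + 1 = 2.8600
d = 10^2.8600 = 724.4 pc
= 2362 ly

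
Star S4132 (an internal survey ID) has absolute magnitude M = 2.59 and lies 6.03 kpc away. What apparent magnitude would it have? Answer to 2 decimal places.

m ≈ 16.49

d = 6.03 kpc = 6030 pc
m = M + 5 log₁₀ d − 5 = 2.59 + 5·3.7803 − 5 = 16.492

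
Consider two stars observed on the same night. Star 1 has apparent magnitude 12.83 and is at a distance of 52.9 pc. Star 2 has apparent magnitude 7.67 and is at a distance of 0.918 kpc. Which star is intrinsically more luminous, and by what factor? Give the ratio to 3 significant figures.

Star 2 is more luminous, by a factor of 34900.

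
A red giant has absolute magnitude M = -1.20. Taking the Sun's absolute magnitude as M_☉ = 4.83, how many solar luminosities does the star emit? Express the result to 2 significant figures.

L/L_☉ ≈ 260

M − M_☉ = -1.20 − 4.83 = -6.030
L/L_☉ = 10^(−0.4 (M − M_☉)) = 10^2.412 = 258.2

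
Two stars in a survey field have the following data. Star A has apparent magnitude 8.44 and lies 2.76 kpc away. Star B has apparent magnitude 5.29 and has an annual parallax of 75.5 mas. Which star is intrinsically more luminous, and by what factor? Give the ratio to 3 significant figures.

Star A: d = 2.76 kpc = 2760 pc
Star A: M = m − 5 log₁₀ d + 5 = 8.44 − 5·3.4409 + 5 = -3.765
Star B: p = 75.5 mas = 0.0755″ → d = 1/p = 13.25 pc
Star B: M = m − 5 log₁₀ d + 5 = 5.29 − 5·1.1221 + 5 = 4.680
ΔM = M_A − M_B = -3.765 − (4.680) = -8.444; smaller M is more luminous → Star A.
L ratio = 10^(0.4 |ΔM|) = 10^3.378 = 2386

Star A is more luminous, by a factor of 2390.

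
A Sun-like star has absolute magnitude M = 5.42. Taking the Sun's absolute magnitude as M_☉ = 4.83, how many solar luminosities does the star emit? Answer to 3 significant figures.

L/L_☉ ≈ 0.581

M − M_☉ = 5.42 − 4.83 = 0.590
L/L_☉ = 10^(−0.4 (M − M_☉)) = 10^-0.236 = 0.5808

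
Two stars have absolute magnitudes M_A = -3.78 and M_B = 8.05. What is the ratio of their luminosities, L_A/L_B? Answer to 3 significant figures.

L_A/L_B ≈ 54000

ΔM = M_A − M_B = -11.83
L_A/L_B = 10^(−0.4 ΔM) = 10^4.732 = 53950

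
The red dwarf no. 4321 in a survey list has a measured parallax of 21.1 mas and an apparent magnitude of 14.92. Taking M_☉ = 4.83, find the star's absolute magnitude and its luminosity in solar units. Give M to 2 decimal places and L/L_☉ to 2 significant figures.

d = 1/p = 1000/21.1 mas = 47.39 pc
M = m − 5 log₁₀ d + 5 = 14.92 − 5·1.6757 + 5 = 11.541
M − M_☉ = 11.541 − 4.83 = 6.711
L/L_☉ = 10^(−0.4 × 6.711) = 2.067×10^-3

M ≈ 11.54; L/L_☉ ≈ 2.1×10^-3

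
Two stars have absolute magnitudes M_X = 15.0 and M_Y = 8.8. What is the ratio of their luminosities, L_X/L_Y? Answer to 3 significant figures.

ΔM = M_X − M_Y = 6.2
L_X/L_Y = 10^(−0.4 ΔM) = 10^-2.480 = 3.311×10^-3

L_X/L_Y ≈ 3.31×10^-3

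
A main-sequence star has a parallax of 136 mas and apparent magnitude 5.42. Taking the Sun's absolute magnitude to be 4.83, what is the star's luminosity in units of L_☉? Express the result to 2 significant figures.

L/L_☉ ≈ 0.31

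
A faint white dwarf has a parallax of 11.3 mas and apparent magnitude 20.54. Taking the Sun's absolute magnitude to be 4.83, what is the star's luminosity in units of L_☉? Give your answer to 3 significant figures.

d = 1/p = 1000/11.3 mas = 88.50 pc
M = m − 5 log₁₀ d + 5 = 20.54 − 5·1.9469 + 5 = 15.805
M − M_☉ = 15.805 − 4.83 = 10.975
L/L_☉ = 10^(−0.4 × 10.975) = 4.072×10^-5

L/L_☉ ≈ 4.07×10^-5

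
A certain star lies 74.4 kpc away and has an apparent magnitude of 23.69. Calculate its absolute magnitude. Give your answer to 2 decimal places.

d = 74.4 kpc = 74400 pc
5 log₁₀(d/10 pc) = 5 log₁₀(74400) − 5 = 19.358
M = m − 5 log₁₀(d/10) = 23.69 − 19.358 = 4.332

M ≈ 4.33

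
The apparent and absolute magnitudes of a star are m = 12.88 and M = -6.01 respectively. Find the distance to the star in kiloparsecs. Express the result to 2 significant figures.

Distance modulus: m − M = 12.88 − (-6.01) = 18.890
m − M = 5 log₁₀ d − 5
log₁₀ d = (m − M)/5 + 1 = 4.7780
d = 10^4.7780 = 59980 pc
= 59.98 kpc

d ≈ 60 kpc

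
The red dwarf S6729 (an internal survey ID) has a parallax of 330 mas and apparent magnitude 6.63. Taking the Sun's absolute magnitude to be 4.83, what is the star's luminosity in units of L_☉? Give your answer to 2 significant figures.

L/L_☉ ≈ 0.017

d = 1/p = 1000/330 mas = 3.030 pc
M = m − 5 log₁₀ d + 5 = 6.63 − 5·0.4815 + 5 = 9.223
M − M_☉ = 9.223 − 4.83 = 4.393
L/L_☉ = 10^(−0.4 × 4.393) = 0.01750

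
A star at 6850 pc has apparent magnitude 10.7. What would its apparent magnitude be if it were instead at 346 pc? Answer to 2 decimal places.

m ≈ 4.22

Flux ∝ 1/d², so Δm = 5 log₁₀(d₂/d₁) = 5 log₁₀(346/6850) = -6.483
m₂ = m₁ + Δm = 10.7 + (-6.483) = 4.217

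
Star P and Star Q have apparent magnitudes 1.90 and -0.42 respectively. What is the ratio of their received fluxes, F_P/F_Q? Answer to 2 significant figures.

Magnitude difference = 2.32
Flux ratio = 10^(−0.4 Δm) = 10^(−0.4 × 2.32) = 10^-0.928 = 0.1180

F_P/F_Q ≈ 0.12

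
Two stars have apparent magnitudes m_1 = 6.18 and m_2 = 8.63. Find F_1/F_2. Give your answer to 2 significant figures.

F_1/F_2 ≈ 9.5

Magnitude difference = -2.45
Flux ratio = 10^(−0.4 Δm) = 10^(−0.4 × -2.45) = 10^0.980 = 9.550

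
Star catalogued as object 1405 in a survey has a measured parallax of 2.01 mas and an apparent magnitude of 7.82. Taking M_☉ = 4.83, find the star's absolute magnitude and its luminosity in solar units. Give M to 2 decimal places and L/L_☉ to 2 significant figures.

M ≈ -0.66; L/L_☉ ≈ 160

d = 1/p = 1000/2.01 mas = 497.5 pc
M = m − 5 log₁₀ d + 5 = 7.82 − 5·2.6968 + 5 = -0.664
M − M_☉ = -0.664 − 4.83 = -5.494
L/L_☉ = 10^(−0.4 × -5.494) = 157.6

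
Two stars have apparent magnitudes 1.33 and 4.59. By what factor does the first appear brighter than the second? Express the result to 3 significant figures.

Δm = 1.33 − (4.59) = -3.26
Flux ratio = 10^(−0.4 Δm) = 10^(−0.4 × -3.26) = 10^1.304 = 20.14

20.1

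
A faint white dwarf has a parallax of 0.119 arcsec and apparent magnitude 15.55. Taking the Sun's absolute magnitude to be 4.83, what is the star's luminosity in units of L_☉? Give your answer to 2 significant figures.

L/L_☉ ≈ 3.6×10^-5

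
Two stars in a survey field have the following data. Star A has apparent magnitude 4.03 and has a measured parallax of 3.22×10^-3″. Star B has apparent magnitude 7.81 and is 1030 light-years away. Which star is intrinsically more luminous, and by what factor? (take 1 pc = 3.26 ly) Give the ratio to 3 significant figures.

Star A is more luminous, by a factor of 31.4.

Star A: d = 1/p = 1/3.22×10^-3″ = 310.6 pc
Star A: M = m − 5 log₁₀ d + 5 = 4.03 − 5·2.4921 + 5 = -3.431
Star B: d = 1030 ly / 3.26 = 316.0 pc
Star B: M = m − 5 log₁₀ d + 5 = 7.81 − 5·2.4996 + 5 = 0.312
ΔM = M_A − M_B = -3.431 − (0.312) = -3.743; smaller M is more luminous → Star A.
L ratio = 10^(0.4 |ΔM|) = 10^1.497 = 31.41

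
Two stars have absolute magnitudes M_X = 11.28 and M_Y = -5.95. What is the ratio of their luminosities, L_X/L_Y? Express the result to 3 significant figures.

L_X/L_Y ≈ 1.28×10^-7

ΔM = M_X − M_Y = 17.23
L_X/L_Y = 10^(−0.4 ΔM) = 10^-6.892 = 1.282×10^-7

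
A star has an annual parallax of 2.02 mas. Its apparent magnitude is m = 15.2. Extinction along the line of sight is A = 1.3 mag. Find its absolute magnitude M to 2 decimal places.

p = 2.02 mas = 2.02×10^-3″ → d = 1/p = 495.0 pc
5 log₁₀(d/10 pc) = 5 log₁₀(495.0) − 5 = 8.473
M = m − 5 log₁₀(d/10) − A = 15.2 − 8.473 − 1.3 = 5.427

M ≈ 5.43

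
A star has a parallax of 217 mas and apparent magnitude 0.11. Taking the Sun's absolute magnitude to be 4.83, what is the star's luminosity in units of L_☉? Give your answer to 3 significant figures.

L/L_☉ ≈ 16.4

d = 1/p = 1000/217 mas = 4.608 pc
M = m − 5 log₁₀ d + 5 = 0.11 − 5·0.6635 + 5 = 1.792
M − M_☉ = 1.792 − 4.83 = -3.038
L/L_☉ = 10^(−0.4 × -3.038) = 16.41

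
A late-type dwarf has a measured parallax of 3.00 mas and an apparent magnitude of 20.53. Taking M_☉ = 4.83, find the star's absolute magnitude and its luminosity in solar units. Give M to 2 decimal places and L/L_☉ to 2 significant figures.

d = 1/p = 1000/3.00 mas = 333.3 pc
M = m − 5 log₁₀ d + 5 = 20.53 − 5·2.5229 + 5 = 12.916
M − M_☉ = 12.916 − 4.83 = 8.086
L/L_☉ = 10^(−0.4 × 8.086) = 5.831×10^-4

M ≈ 12.92; L/L_☉ ≈ 5.8×10^-4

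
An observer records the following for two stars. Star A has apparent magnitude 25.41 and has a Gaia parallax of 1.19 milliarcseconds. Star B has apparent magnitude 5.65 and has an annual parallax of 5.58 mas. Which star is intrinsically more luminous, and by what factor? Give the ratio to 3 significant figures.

Star B is more luminous, by a factor of 3.65×10^6.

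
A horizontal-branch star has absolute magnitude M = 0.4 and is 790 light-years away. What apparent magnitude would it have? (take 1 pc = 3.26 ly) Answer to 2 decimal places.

m ≈ 7.32

d = 790 ly / 3.26 = 242.3 pc
m = M + 5 log₁₀ d − 5 = 0.4 + 5·2.3844 − 5 = 7.322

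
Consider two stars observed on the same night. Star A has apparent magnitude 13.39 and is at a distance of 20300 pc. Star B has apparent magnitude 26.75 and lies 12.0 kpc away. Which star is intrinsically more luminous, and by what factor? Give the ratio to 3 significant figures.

Star A is more luminous, by a factor of 632000.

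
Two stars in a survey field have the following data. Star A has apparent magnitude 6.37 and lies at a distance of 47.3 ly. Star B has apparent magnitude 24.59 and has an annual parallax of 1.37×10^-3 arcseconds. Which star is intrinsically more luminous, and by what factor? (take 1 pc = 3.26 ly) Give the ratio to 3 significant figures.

Star A: d = 47.3 ly / 3.26 = 14.51 pc
Star A: M = m − 5 log₁₀ d + 5 = 6.37 − 5·1.1616 + 5 = 5.562
Star B: d = 1/p = 1/1.37×10^-3″ = 729.9 pc
Star B: M = m − 5 log₁₀ d + 5 = 24.59 − 5·2.8633 + 5 = 15.274
ΔM = M_A − M_B = 5.562 − (15.274) = -9.712; smaller M is more luminous → Star A.
L ratio = 10^(0.4 |ΔM|) = 10^3.885 = 7669

Star A is more luminous, by a factor of 7670.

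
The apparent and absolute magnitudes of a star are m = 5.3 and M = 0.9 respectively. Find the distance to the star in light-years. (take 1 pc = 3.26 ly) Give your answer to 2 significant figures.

d ≈ 250 ly

μ = m − M = 4.400
m − M = 5 log₁₀ d − 5
log₁₀ d = (m − M)/5 + 1 = 1.8800
d = 10^1.8800 = 75.86 pc
= 247.3 ly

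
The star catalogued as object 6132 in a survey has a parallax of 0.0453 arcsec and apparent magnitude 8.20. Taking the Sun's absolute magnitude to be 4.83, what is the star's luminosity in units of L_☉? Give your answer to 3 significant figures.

d = 1/p = 1/0.0453″ = 22.08 pc
M = m − 5 log₁₀ d + 5 = 8.20 − 5·1.3439 + 5 = 6.480
M − M_☉ = 6.480 − 4.83 = 1.650
L/L_☉ = 10^(−0.4 × 1.650) = 0.2187

L/L_☉ ≈ 0.219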